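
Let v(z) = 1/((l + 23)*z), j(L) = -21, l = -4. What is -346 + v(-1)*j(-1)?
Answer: -6553/19 ≈ -344.89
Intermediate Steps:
v(z) = 1/(19*z) (v(z) = 1/((-4 + 23)*z) = 1/(19*z))
-346 + v(-1)*j(-1) = -346 + ((1/19)/(-1))*(-21) = -346 + ((1/19)*(-1))*(-21) = -346 - 1/19*(-21) = -346 + 21/19 = -6553/19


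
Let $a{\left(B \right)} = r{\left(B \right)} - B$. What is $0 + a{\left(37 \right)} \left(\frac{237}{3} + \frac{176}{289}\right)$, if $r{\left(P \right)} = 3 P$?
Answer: $\frac{1702518}{289} \approx 5891.1$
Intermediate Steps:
$a{\left(B \right)} = 2 B$ ($a{\left(B \right)} = 3 B - B = 2 B$)
$0 + a{\left(37 \right)} \left(\frac{237}{3} + \frac{176}{289}\right) = 0 + 2 \cdot 37 \left(\frac{237}{3} + \frac{176}{289}\right) = 0 + 74 \left(237 \cdot \frac{1}{3} + 176 \cdot \frac{1}{289}\right) = 0 + 74 \left(79 + \frac{176}{289}\right) = 0 + 74 \cdot \frac{23007}{289} = 0 + \frac{1702518}{289} = \frac{1702518}{289}$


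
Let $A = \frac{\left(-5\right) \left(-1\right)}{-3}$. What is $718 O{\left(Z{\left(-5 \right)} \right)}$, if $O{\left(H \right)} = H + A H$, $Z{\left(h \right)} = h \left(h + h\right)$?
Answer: $- \frac{71800}{3} \approx -23933.0$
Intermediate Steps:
$A = - \frac{5}{3}$ ($A = 5 \left(- \frac{1}{3}\right) = - \frac{5}{3} \approx -1.6667$)
$Z{\left(h \right)} = 2 h^{2}$ ($Z{\left(h \right)} = h 2 h = 2 h^{2}$)
$O{\left(H \right)} = - \frac{2 H}{3}$ ($O{\left(H \right)} = H - \frac{5 H}{3} = - \frac{2 H}{3}$)
$718 O{\left(Z{\left(-5 \right)} \right)} = 718 \left(- \frac{2 \cdot 2 \left(-5\right)^{2}}{3}\right) = 718 \left(- \frac{2 \cdot 2 \cdot 25}{3}\right) = 718 \left(\left(- \frac{2}{3}\right) 50\right) = 718 \left(- \frac{100}{3}\right) = - \frac{71800}{3}$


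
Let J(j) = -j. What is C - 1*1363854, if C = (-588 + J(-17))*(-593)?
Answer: -1025251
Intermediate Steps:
C = 338603 (C = (-588 - 1*(-17))*(-593) = (-588 + 17)*(-593) = -571*(-593) = 338603)
C - 1*1363854 = 338603 - 1*1363854 = 338603 - 1363854 = -1025251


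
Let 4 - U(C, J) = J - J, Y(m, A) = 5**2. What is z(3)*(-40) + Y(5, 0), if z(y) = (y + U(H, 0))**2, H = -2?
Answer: -1935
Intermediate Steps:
Y(m, A) = 25
U(C, J) = 4 (U(C, J) = 4 - (J - J) = 4 - 1*0 = 4 + 0 = 4)
z(y) = (4 + y)**2 (z(y) = (y + 4)**2 = (4 + y)**2)
z(3)*(-40) + Y(5, 0) = (4 + 3)**2*(-40) + 25 = 7**2*(-40) + 25 = 49*(-40) + 25 = -1960 + 25 = -1935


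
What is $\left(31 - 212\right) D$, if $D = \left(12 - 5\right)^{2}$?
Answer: $-8869$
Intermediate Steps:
$D = 49$ ($D = 7^{2} = 49$)
$\left(31 - 212\right) D = \left(31 - 212\right) 49 = \left(-181\right) 49 = -8869$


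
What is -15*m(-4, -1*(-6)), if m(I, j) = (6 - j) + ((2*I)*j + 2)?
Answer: 690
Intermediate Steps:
m(I, j) = 8 - j + 2*I*j (m(I, j) = (6 - j) + (2*I*j + 2) = (6 - j) + (2 + 2*I*j) = 8 - j + 2*I*j)
-15*m(-4, -1*(-6)) = -15*(8 - (-1)*(-6) + 2*(-4)*(-1*(-6))) = -15*(8 - 1*6 + 2*(-4)*6) = -15*(8 - 6 - 48) = -15*(-46) = 690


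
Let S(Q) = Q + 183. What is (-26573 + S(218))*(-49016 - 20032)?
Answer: 1807124256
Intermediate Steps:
S(Q) = 183 + Q
(-26573 + S(218))*(-49016 - 20032) = (-26573 + (183 + 218))*(-49016 - 20032) = (-26573 + 401)*(-69048) = -26172*(-69048) = 1807124256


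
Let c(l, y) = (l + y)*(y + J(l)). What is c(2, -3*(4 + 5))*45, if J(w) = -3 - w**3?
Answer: 42750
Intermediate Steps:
c(l, y) = (l + y)*(-3 + y - l**3) (c(l, y) = (l + y)*(y + (-3 - l**3)) = (l + y)*(-3 + y - l**3))
c(2, -3*(4 + 5))*45 = ((-3*(4 + 5))**2 + 2*(-3*(4 + 5)) - 1*2*(3 + 2**3) - (-3*(4 + 5))*(3 + 2**3))*45 = ((-3*9)**2 + 2*(-3*9) - 1*2*(3 + 8) - (-3*9)*(3 + 8))*45 = ((-27)**2 + 2*(-27) - 1*2*11 - 1*(-27)*11)*45 = (729 - 54 - 22 + 297)*45 = 950*45 = 42750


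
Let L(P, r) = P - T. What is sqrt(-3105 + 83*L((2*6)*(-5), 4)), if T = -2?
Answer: I*sqrt(7919) ≈ 88.989*I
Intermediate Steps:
L(P, r) = 2 + P (L(P, r) = P - 1*(-2) = P + 2 = 2 + P)
sqrt(-3105 + 83*L((2*6)*(-5), 4)) = sqrt(-3105 + 83*(2 + (2*6)*(-5))) = sqrt(-3105 + 83*(2 + 12*(-5))) = sqrt(-3105 + 83*(2 - 60)) = sqrt(-3105 + 83*(-58)) = sqrt(-3105 - 4814) = sqrt(-7919) = I*sqrt(7919)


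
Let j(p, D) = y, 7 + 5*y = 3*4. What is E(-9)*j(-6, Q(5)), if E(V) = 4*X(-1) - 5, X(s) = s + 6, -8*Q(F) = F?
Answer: 15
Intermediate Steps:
y = 1 (y = -7/5 + (3*4)/5 = -7/5 + (1/5)*12 = -7/5 + 12/5 = 1)
Q(F) = -F/8
X(s) = 6 + s
j(p, D) = 1
E(V) = 15 (E(V) = 4*(6 - 1) - 5 = 4*5 - 5 = 20 - 5 = 15)
E(-9)*j(-6, Q(5)) = 15*1 = 15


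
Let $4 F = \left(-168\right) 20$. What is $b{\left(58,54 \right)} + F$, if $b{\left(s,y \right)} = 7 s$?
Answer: $-434$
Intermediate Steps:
$F = -840$ ($F = \frac{\left(-168\right) 20}{4} = \frac{1}{4} \left(-3360\right) = -840$)
$b{\left(58,54 \right)} + F = 7 \cdot 58 - 840 = 406 - 840 = -434$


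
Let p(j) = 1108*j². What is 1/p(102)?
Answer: 1/11527632 ≈ 8.6748e-8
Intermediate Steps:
1/p(102) = 1/(1108*102²) = 1/(1108*10404) = 1/11527632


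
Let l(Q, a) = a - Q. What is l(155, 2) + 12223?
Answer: 12070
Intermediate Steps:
l(155, 2) + 12223 = (2 - 1*155) + 12223 = (2 - 155) + 12223 = -153 + 12223 = 12070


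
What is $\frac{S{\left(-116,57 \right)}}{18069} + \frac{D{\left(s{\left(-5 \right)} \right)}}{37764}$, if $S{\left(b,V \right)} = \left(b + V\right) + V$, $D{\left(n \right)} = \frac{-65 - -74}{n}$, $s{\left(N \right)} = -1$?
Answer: $- \frac{26461}{75817524} \approx -0.00034901$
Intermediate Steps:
$D{\left(n \right)} = \frac{9}{n}$ ($D{\left(n \right)} = \frac{-65 + 74}{n} = \frac{9}{n}$)
$S{\left(b,V \right)} = b + 2 V$ ($S{\left(b,V \right)} = \left(V + b\right) + V = b + 2 V$)
$\frac{S{\left(-116,57 \right)}}{18069} + \frac{D{\left(s{\left(-5 \right)} \right)}}{37764} = \frac{-116 + 2 \cdot 57}{18069} + \frac{9 \frac{1}{-1}}{37764} = \left(-116 + 114\right) \frac{1}{18069} + 9 \left(-1\right) \frac{1}{37764} = \left(-2\right) \frac{1}{18069} - \frac{1}{4196} = - \frac{2}{18069} - \frac{1}{4196} = - \frac{26461}{75817524}$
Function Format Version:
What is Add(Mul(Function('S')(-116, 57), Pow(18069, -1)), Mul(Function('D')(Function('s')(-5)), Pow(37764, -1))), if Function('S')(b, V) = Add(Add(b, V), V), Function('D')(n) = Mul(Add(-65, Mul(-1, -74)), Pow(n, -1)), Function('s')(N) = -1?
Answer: Rational(-26461, 75817524) ≈ -0.00034901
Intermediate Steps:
Function('D')(n) = Mul(9, Pow(n, -1)) (Function('D')(n) = Mul(Add(-65, 74), Pow(n, -1)) = Mul(9, Pow(n, -1)))
Function('S')(b, V) = Add(b, Mul(2, V)) (Function('S')(b, V) = Add(Add(V, b), V) = Add(b, Mul(2, V)))
Add(Mul(Function('S')(-116, 57), Pow(18069, -1)), Mul(Function('D')(Function('s')(-5)), Pow(37764, -1))) = Add(Mul(Add(-116, Mul(2, 57)), Pow(18069, -1)), Mul(Mul(9, Pow(-1, -1)), Pow(37764, -1))) = Add(Mul(Add(-116, 114), Rational(1, 18069)), Mul(Mul(9, -1), Rational(1, 37764))) = Add(Mul(-2, Rational(1, 18069)), Mul(-9, Rational(1, 37764))) = Add(Rational(-2, 18069), Rational(-1, 4196)) = Rational(-26461, 75817524)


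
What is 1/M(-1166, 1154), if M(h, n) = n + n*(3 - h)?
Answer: 1/1350180 ≈ 7.4064e-7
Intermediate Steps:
1/M(-1166, 1154) = 1/(1154*(4 - 1*(-1166))) = 1/(1154*(4 + 1166)) = 1/(1154*1170) = 1/1350180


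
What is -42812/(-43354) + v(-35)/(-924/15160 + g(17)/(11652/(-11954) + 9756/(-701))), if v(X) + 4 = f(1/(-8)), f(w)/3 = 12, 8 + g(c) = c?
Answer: -3347280951072854/71050927278627 ≈ -47.111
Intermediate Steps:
g(c) = -8 + c
f(w) = 36 (f(w) = 3*12 = 36)
v(X) = 32 (v(X) = -4 + 36 = 32)
-42812/(-43354) + v(-35)/(-924/15160 + g(17)/(11652/(-11954) + 9756/(-701))) = -42812/(-43354) + 32/(-924/15160 + (-8 + 17)/(11652/(-11954) + 9756/(-701))) = -42812*(-1/43354) + 32/(-924*1/15160 + 9/(11652*(-1/11954) + 9756*(-1/701))) = 21406/21677 + 32/(-231/3790 + 9/(-5826/5977 - 9756/701)) = 21406/21677 + 32/(-231/3790 + 9/(-62395638/4189877)) = 21406/21677 + 32/(-231/3790 + 9*(-4189877/62395638)) = 21406/21677 + 32/(-231/3790 - 12569631/20798546) = 21406/21677 + 32/(-13110841404/19706622335) = 21406/21677 + 32*(-19706622335/13110841404) = 21406/21677 - 157652978680/3277710351 = -3347280951072854/71050927278627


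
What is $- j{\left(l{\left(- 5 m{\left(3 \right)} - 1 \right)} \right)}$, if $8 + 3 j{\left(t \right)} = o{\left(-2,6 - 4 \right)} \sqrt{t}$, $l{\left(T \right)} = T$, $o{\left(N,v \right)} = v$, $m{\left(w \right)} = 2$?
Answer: $\frac{8}{3} - \frac{2 i \sqrt{11}}{3} \approx 2.6667 - 2.2111 i$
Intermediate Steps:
$j{\left(t \right)} = - \frac{8}{3} + \frac{2 \sqrt{t}}{3}$ ($j{\left(t \right)} = - \frac{8}{3} + \frac{\left(6 - 4\right) \sqrt{t}}{3} = - \frac{8}{3} + \frac{2 \sqrt{t}}{3}$)
$- j{\left(l{\left(- 5 m{\left(3 \right)} - 1 \right)} \right)} = - (- \frac{8}{3} + \frac{2 \sqrt{\left(-5\right) 2 - 1}}{3}) = - (- \frac{8}{3} + \frac{2 \sqrt{-10 - 1}}{3}) = - (- \frac{8}{3} + \frac{2 \sqrt{-11}}{3}) = - (- \frac{8}{3} + \frac{2 i \sqrt{11}}{3}) = \frac{8}{3} - \frac{2 i \sqrt{11}}{3}$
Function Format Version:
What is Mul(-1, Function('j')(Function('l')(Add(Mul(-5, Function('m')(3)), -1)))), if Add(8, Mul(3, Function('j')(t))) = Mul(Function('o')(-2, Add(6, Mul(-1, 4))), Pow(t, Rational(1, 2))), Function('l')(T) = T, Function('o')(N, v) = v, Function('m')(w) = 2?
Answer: Add(Rational(8, 3), Mul(Rational(-2, 3), I, Pow(11, Rational(1, 2)))) ≈ Add(2.6667, Mul(-2.2111, I))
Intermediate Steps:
Function('j')(t) = Add(Rational(-8, 3), Mul(Rational(2, 3), Pow(t, Rational(1, 2)))) (Function('j')(t) = Add(Rational(-8, 3), Mul(Rational(1, 3), Mul(Add(6, Mul(-1, 4)), Pow(t, Rational(1, 2))))) = Add(Rational(-8, 3), Mul(Rational(1, 3), Mul(Add(6, -4), Pow(t, Rational(1, 2))))) = Add(Rational(-8, 3), Mul(Rational(1, 3), Mul(2, Pow(t, Rational(1, 2))))) = Add(Rational(-8, 3), Mul(Rational(2, 3), Pow(t, Rational(1, 2)))))
Mul(-1, Function('j')(Function('l')(Add(Mul(-5, Function('m')(3)), -1)))) = Mul(-1, Add(Rational(-8, 3), Mul(Rational(2, 3), Pow(Add(Mul(-5, 2), -1), Rational(1, 2))))) = Mul(-1, Add(Rational(-8, 3), Mul(Rational(2, 3), Pow(Add(-10, -1), Rational(1, 2))))) = Mul(-1, Add(Rational(-8, 3), Mul(Rational(2, 3), Pow(-11, Rational(1, 2))))) = Mul(-1, Add(Rational(-8, 3), Mul(Rational(2, 3), Mul(I, Pow(11, Rational(1, 2)))))) = Mul(-1, Add(Rational(-8, 3), Mul(Rational(2, 3), I, Pow(11, Rational(1, 2))))) = Add(Rational(8, 3), Mul(Rational(-2, 3), I, Pow(11, Rational(1, 2))))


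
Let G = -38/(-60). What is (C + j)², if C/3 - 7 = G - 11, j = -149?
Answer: 2531281/100 ≈ 25313.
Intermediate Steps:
G = 19/30 (G = -38*(-1/60) = 19/30 ≈ 0.63333)
C = -101/10 (C = 21 + 3*(19/30 - 11) = 21 + 3*(-311/30) = 21 - 311/10 = -101/10 ≈ -10.100)
(C + j)² = (-101/10 - 149)² = (-1591/10)² = 2531281/100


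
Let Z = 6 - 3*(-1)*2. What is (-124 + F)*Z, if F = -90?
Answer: -2568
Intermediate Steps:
Z = 12 (Z = 6 + 3*2 = 6 + 6 = 12)
(-124 + F)*Z = (-124 - 90)*12 = -214*12 = -2568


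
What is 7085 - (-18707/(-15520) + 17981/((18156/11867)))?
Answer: -328896547033/70445280 ≈ -4668.8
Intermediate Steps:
7085 - (-18707/(-15520) + 17981/((18156/11867))) = 7085 - (-18707*(-1/15520) + 17981/((18156*(1/11867)))) = 7085 - (18707/15520 + 17981/(18156/11867)) = 7085 - (18707/15520 + 17981*(11867/18156)) = 7085 - (18707/15520 + 213380527/18156) = 7085 - 1*828001355833/70445280 = 7085 - 828001355833/70445280 = -328896547033/70445280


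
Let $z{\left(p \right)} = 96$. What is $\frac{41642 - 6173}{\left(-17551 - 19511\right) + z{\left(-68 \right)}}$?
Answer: $- \frac{11823}{12322} \approx -0.9595$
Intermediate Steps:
$\frac{41642 - 6173}{\left(-17551 - 19511\right) + z{\left(-68 \right)}} = \frac{41642 - 6173}{\left(-17551 - 19511\right) + 96} = \frac{35469}{\left(-17551 - 19511\right) + 96} = \frac{35469}{-37062 + 96} = \frac{35469}{-36966} = 35469 \left(- \frac{1}{36966}\right) = - \frac{11823}{12322}$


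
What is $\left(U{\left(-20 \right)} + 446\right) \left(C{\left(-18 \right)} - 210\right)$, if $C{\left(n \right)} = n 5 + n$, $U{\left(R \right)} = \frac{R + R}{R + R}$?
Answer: $-142146$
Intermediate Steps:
$U{\left(R \right)} = 1$ ($U{\left(R \right)} = \frac{2 R}{2 R} = 2 R \frac{1}{2 R} = 1$)
$C{\left(n \right)} = 6 n$ ($C{\left(n \right)} = 5 n + n = 6 n$)
$\left(U{\left(-20 \right)} + 446\right) \left(C{\left(-18 \right)} - 210\right) = \left(1 + 446\right) \left(6 \left(-18\right) - 210\right) = 447 \left(-108 - 210\right) = 447 \left(-318\right) = -142146$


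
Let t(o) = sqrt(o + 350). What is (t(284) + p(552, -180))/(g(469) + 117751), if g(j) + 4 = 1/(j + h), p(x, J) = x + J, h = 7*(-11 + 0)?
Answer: 145824/46156825 + 392*sqrt(634)/46156825 ≈ 0.0033732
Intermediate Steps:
h = -77 (h = 7*(-11) = -77)
p(x, J) = J + x
g(j) = -4 + 1/(-77 + j) (g(j) = -4 + 1/(j - 77) = -4 + 1/(-77 + j))
t(o) = sqrt(350 + o)
(t(284) + p(552, -180))/(g(469) + 117751) = (sqrt(350 + 284) + (-180 + 552))/((309 - 4*469)/(-77 + 469) + 117751) = (sqrt(634) + 372)/((309 - 1876)/392 + 117751) = (372 + sqrt(634))/((1/392)*(-1567) + 117751) = (372 + sqrt(634))/(-1567/392 + 117751) = (372 + sqrt(634))/(46156825/392) = (372 + sqrt(634))*(392/46156825) = 145824/46156825 + 392*sqrt(634)/46156825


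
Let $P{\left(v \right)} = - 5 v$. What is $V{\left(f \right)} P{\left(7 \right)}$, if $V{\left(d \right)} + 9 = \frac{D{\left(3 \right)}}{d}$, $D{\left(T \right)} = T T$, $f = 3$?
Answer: $210$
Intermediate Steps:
$D{\left(T \right)} = T^{2}$
$V{\left(d \right)} = -9 + \frac{9}{d}$ ($V{\left(d \right)} = -9 + \frac{3^{2}}{d} = -9 + \frac{9}{d}$)
$V{\left(f \right)} P{\left(7 \right)} = \left(-9 + \frac{9}{3}\right) \left(\left(-5\right) 7\right) = \left(-9 + 9 \cdot \frac{1}{3}\right) \left(-35\right) = \left(-9 + 3\right) \left(-35\right) = \left(-6\right) \left(-35\right) = 210$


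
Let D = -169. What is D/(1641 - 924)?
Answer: -169/717 ≈ -0.23570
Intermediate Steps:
D/(1641 - 924) = -169/(1641 - 924) = -169/717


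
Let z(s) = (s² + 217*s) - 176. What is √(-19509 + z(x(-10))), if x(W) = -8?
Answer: 3*I*√2373 ≈ 146.14*I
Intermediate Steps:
z(s) = -176 + s² + 217*s
√(-19509 + z(x(-10))) = √(-19509 + (-176 + (-8)² + 217*(-8))) = √(-19509 + (-176 + 64 - 1736)) = √(-19509 - 1848) = √(-21357) = 3*I*√2373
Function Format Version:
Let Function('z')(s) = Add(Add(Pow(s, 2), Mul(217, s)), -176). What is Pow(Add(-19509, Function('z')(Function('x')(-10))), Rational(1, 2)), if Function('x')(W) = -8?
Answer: Mul(3, I, Pow(2373, Rational(1, 2))) ≈ Mul(146.14, I)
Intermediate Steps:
Function('z')(s) = Add(-176, Pow(s, 2), Mul(217, s))
Pow(Add(-19509, Function('z')(Function('x')(-10))), Rational(1, 2)) = Pow(Add(-19509, Add(-176, Pow(-8, 2), Mul(217, -8))), Rational(1, 2)) = Pow(Add(-19509, Add(-176, 64, -1736)), Rational(1, 2)) = Pow(Add(-19509, -1848), Rational(1, 2)) = Pow(-21357, Rational(1, 2)) = Mul(3, I, Pow(2373, Rational(1, 2)))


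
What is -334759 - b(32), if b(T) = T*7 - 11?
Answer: -334972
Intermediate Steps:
b(T) = -11 + 7*T (b(T) = 7*T - 11 = -11 + 7*T)
-334759 - b(32) = -334759 - (-11 + 7*32) = -334759 - (-11 + 224) = -334759 - 1*213 = -334759 - 213 = -334972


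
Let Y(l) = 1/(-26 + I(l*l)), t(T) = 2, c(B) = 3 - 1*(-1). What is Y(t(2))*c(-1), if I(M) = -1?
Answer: -4/27 ≈ -0.14815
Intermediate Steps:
c(B) = 4 (c(B) = 3 + 1 = 4)
Y(l) = -1/27 (Y(l) = 1/(-26 - 1) = 1/(-27) = -1/27)
Y(t(2))*c(-1) = -1/27*4 = -4/27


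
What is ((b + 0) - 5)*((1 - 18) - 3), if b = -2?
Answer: 140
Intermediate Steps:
((b + 0) - 5)*((1 - 18) - 3) = ((-2 + 0) - 5)*((1 - 18) - 3) = (-2 - 5)*(-17 - 3) = -7*(-20) = 140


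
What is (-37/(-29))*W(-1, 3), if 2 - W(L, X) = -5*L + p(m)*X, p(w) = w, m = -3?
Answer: 222/29 ≈ 7.6552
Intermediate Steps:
W(L, X) = 2 + 3*X + 5*L (W(L, X) = 2 - (-5*L - 3*X) = 2 + (3*X + 5*L) = 2 + 3*X + 5*L)
(-37/(-29))*W(-1, 3) = (-37/(-29))*(2 + 3*3 + 5*(-1)) = (-37*(-1/29))*(2 + 9 - 5) = (37/29)*6 = 222/29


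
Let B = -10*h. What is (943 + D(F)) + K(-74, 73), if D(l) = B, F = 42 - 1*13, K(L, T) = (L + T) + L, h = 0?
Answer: 868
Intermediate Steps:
K(L, T) = T + 2*L
F = 29 (F = 42 - 13 = 29)
B = 0 (B = -10*0 = 0)
D(l) = 0
(943 + D(F)) + K(-74, 73) = (943 + 0) + (73 + 2*(-74)) = 943 + (73 - 148) = 943 - 75 = 868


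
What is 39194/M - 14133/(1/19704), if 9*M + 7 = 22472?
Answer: -6255977185134/22465 ≈ -2.7848e+8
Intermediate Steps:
M = 22465/9 (M = -7/9 + (⅑)*22472 = -7/9 + 22472/9 = 22465/9 ≈ 2496.1)
39194/M - 14133/(1/19704) = 39194/(22465/9) - 14133/(1/19704) = 39194*(9/22465) - 14133/1/19704 = 352746/22465 - 14133*19704 = 352746/22465 - 278476632 = -6255977185134/22465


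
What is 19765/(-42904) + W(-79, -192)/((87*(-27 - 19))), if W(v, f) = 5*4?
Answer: -39978805/85850904 ≈ -0.46568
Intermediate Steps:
W(v, f) = 20
19765/(-42904) + W(-79, -192)/((87*(-27 - 19))) = 19765/(-42904) + 20/((87*(-27 - 19))) = 19765*(-1/42904) + 20/((87*(-46))) = -19765/42904 + 20/(-4002) = -19765/42904 + 20*(-1/4002) = -19765/42904 - 10/2001 = -39978805/85850904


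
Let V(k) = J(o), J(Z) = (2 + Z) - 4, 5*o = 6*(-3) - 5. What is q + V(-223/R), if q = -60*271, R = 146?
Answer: -81333/5 ≈ -16267.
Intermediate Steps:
o = -23/5 (o = (6*(-3) - 5)/5 = (-18 - 5)/5 = (1/5)*(-23) = -23/5 ≈ -4.6000)
J(Z) = -2 + Z
q = -16260
V(k) = -33/5 (V(k) = -2 - 23/5 = -33/5)
q + V(-223/R) = -16260 - 33/5 = -81333/5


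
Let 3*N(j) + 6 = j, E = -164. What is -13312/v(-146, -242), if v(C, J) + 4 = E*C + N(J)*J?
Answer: -9984/32959 ≈ -0.30292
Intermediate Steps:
N(j) = -2 + j/3
v(C, J) = -4 - 164*C + J*(-2 + J/3) (v(C, J) = -4 + (-164*C + (-2 + J/3)*J) = -4 + (-164*C + J*(-2 + J/3)) = -4 - 164*C + J*(-2 + J/3))
-13312/v(-146, -242) = -13312/(-4 - 164*(-146) + (⅓)*(-242)*(-6 - 242)) = -13312/(-4 + 23944 + (⅓)*(-242)*(-248)) = -13312/(-4 + 23944 + 60016/3) = -13312/131836/3 = -13312*3/131836 = -9984/32959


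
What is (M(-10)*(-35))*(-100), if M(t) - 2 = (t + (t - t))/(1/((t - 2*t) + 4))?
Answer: -483000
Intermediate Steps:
M(t) = 2 + t*(4 - t) (M(t) = 2 + (t + (t - t))/(1/((t - 2*t) + 4)) = 2 + (t + 0)/(1/(-t + 4)) = 2 + t/(1/(4 - t)) = 2 + t*(4 - t))
(M(-10)*(-35))*(-100) = ((2 - 1*(-10)**2 + 4*(-10))*(-35))*(-100) = ((2 - 1*100 - 40)*(-35))*(-100) = ((2 - 100 - 40)*(-35))*(-100) = -138*(-35)*(-100) = 4830*(-100) = -483000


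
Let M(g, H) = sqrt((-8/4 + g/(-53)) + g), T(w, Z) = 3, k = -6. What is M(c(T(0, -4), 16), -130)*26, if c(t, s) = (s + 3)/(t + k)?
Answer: 26*I*sqrt(207654)/159 ≈ 74.516*I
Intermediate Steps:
c(t, s) = (3 + s)/(-6 + t) (c(t, s) = (s + 3)/(t - 6) = (3 + s)/(-6 + t))
M(g, H) = sqrt(-2 + 52*g/53) (M(g, H) = sqrt((-8*1/4 + g*(-1/53)) + g) = sqrt((-2 - g/53) + g) = sqrt(-2 + 52*g/53))
M(c(T(0, -4), 16), -130)*26 = (sqrt(-5618 + 2756*((3 + 16)/(-6 + 3)))/53)*26 = (sqrt(-5618 + 2756*(19/(-3)))/53)*26 = (sqrt(-5618 + 2756*(-1/3*19))/53)*26 = (sqrt(-5618 + 2756*(-19/3))/53)*26 = (sqrt(-5618 - 52364/3)/53)*26 = (sqrt(-69218/3)/53)*26 = ((I*sqrt(207654)/3)/53)*26 = (I*sqrt(207654)/159)*26 = 26*I*sqrt(207654)/159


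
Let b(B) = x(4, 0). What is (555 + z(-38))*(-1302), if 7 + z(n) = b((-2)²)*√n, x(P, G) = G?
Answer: -713496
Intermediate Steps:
b(B) = 0
z(n) = -7 (z(n) = -7 + 0*√n = -7 + 0 = -7)
(555 + z(-38))*(-1302) = (555 - 7)*(-1302) = 548*(-1302) = -713496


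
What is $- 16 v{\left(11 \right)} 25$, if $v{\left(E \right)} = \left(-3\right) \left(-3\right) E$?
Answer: $-39600$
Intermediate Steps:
$v{\left(E \right)} = 9 E$
$- 16 v{\left(11 \right)} 25 = - 16 \cdot 9 \cdot 11 \cdot 25 = \left(-16\right) 99 \cdot 25 = \left(-1584\right) 25 = -39600$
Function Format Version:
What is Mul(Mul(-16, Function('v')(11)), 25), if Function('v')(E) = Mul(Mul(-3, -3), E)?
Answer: -39600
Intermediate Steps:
Function('v')(E) = Mul(9, E)
Mul(Mul(-16, Function('v')(11)), 25) = Mul(Mul(-16, Mul(9, 11)), 25) = Mul(Mul(-16, 99), 25) = Mul(-1584, 25) = -39600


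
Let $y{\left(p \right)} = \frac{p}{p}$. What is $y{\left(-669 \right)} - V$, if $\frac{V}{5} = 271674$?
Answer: $-1358369$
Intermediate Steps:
$V = 1358370$ ($V = 5 \cdot 271674 = 1358370$)
$y{\left(p \right)} = 1$
$y{\left(-669 \right)} - V = 1 - 1358370 = -1358369$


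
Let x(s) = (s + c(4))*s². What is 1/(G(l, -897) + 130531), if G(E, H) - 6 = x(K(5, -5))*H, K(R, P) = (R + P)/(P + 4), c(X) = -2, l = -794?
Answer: 1/130537 ≈ 7.6607e-6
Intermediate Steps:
K(R, P) = (P + R)/(4 + P)
x(s) = s²*(-2 + s) (x(s) = (s - 2)*s² = (-2 + s)*s² = s²*(-2 + s))
G(E, H) = 6 (G(E, H) = 6 + (((-5 + 5)/(4 - 5))²*(-2 + (-5 + 5)/(4 - 5)))*H = 6 + ((0/(-1))²*(-2 + 0/(-1)))*H = 6 + ((-1*0)²*(-2 - 1*0))*H = 6 + (0²*(-2 + 0))*H = 6 + (0*(-2))*H = 6 + 0*H = 6 + 0 = 6)
1/(G(l, -897) + 130531) = 1/(6 + 130531) = 1/130537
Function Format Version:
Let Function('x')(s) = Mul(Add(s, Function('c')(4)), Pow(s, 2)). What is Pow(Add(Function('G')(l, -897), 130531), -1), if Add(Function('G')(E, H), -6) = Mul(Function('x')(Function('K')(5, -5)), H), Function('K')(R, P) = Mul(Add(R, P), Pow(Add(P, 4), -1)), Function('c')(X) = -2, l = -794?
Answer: Rational(1, 130537) ≈ 7.6607e-6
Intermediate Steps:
Function('K')(R, P) = Mul(Pow(Add(4, P), -1), Add(P, R)) (Function('K')(R, P) = Mul(Add(P, R), Pow(Add(4, P), -1)) = Mul(Pow(Add(4, P), -1), Add(P, R)))
Function('x')(s) = Mul(Pow(s, 2), Add(-2, s)) (Function('x')(s) = Mul(Add(s, -2), Pow(s, 2)) = Mul(Add(-2, s), Pow(s, 2)) = Mul(Pow(s, 2), Add(-2, s)))
Function('G')(E, H) = 6 (Function('G')(E, H) = Add(6, Mul(Mul(Pow(Mul(Pow(Add(4, -5), -1), Add(-5, 5)), 2), Add(-2, Mul(Pow(Add(4, -5), -1), Add(-5, 5)))), H)) = Add(6, Mul(Mul(Pow(Mul(Pow(-1, -1), 0), 2), Add(-2, Mul(Pow(-1, -1), 0))), H)) = Add(6, Mul(Mul(Pow(Mul(-1, 0), 2), Add(-2, Mul(-1, 0))), H)) = Add(6, Mul(Mul(Pow(0, 2), Add(-2, 0)), H)) = Add(6, Mul(Mul(0, -2), H)) = Add(6, Mul(0, H)) = Add(6, 0) = 6)
Pow(Add(Function('G')(l, -897), 130531), -1) = Pow(Add(6, 130531), -1) = Pow(130537, -1) = Rational(1, 130537)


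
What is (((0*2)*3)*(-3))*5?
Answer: 0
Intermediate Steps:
(((0*2)*3)*(-3))*5 = ((0*3)*(-3))*5 = (0*(-3))*5 = 0*5 = 0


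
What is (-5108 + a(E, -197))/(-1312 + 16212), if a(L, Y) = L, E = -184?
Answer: -1323/3725 ≈ -0.35517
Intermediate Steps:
(-5108 + a(E, -197))/(-1312 + 16212) = (-5108 - 184)/(-1312 + 16212) = -5292/14900 = -5292*1/14900 = -1323/3725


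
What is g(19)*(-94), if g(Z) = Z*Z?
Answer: -33934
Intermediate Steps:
g(Z) = Z²
g(19)*(-94) = 19²*(-94) = 361*(-94) = -33934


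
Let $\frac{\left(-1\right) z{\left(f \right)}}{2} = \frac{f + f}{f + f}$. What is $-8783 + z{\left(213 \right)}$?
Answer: $-8785$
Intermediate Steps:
$z{\left(f \right)} = -2$ ($z{\left(f \right)} = - 2 \frac{f + f}{f + f} = - 2 \frac{2 f}{2 f} = - 2 \cdot 2 f \frac{1}{2 f} = \left(-2\right) 1 = -2$)
$-8783 + z{\left(213 \right)} = -8783 - 2 = -8785$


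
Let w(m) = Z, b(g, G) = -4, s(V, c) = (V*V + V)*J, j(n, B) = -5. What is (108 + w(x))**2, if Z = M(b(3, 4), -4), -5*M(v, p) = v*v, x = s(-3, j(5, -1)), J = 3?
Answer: 274576/25 ≈ 10983.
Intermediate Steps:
s(V, c) = 3*V + 3*V**2 (s(V, c) = (V*V + V)*3 = (V**2 + V)*3 = (V + V**2)*3 = 3*V + 3*V**2)
x = 18 (x = 3*(-3)*(1 - 3) = 3*(-3)*(-2) = 18)
M(v, p) = -v**2/5 (M(v, p) = -v*v/5 = -v**2/5)
Z = -16/5 (Z = -1/5*(-4)**2 = -1/5*16 = -16/5 ≈ -3.2000)
w(m) = -16/5
(108 + w(x))**2 = (108 - 16/5)**2 = (524/5)**2 = 274576/25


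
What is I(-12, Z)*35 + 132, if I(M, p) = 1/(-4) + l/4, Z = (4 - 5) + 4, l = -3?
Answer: 97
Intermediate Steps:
Z = 3 (Z = -1 + 4 = 3)
I(M, p) = -1 (I(M, p) = 1/(-4) - 3/4 = 1*(-¼) - 3*¼ = -¼ - ¾ = -1)
I(-12, Z)*35 + 132 = -1*35 + 132 = -35 + 132 = 97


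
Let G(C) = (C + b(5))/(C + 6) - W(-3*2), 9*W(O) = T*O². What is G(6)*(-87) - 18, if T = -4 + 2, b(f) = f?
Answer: -3175/4 ≈ -793.75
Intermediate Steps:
T = -2
W(O) = -2*O²/9 (W(O) = (-2*O²)/9 = -2*O²/9)
G(C) = 8 + (5 + C)/(6 + C) (G(C) = (C + 5)/(C + 6) - (-2)*(-3*2)²/9 = (5 + C)/(6 + C) - (-2)*(-6)²/9 = (5 + C)/(6 + C) - (-2)*36/9 = (5 + C)/(6 + C) - 1*(-8) = (5 + C)/(6 + C) + 8 = 8 + (5 + C)/(6 + C))
G(6)*(-87) - 18 = ((53 + 9*6)/(6 + 6))*(-87) - 18 = ((53 + 54)/12)*(-87) - 18 = ((1/12)*107)*(-87) - 18 = (107/12)*(-87) - 18 = -3103/4 - 18 = -3175/4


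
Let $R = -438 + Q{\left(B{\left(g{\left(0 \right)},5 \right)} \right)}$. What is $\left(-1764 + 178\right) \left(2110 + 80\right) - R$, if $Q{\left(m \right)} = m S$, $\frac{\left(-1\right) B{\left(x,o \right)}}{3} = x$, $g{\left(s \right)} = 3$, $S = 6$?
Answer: $-3472848$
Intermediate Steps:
$B{\left(x,o \right)} = - 3 x$
$Q{\left(m \right)} = 6 m$ ($Q{\left(m \right)} = m 6 = 6 m$)
$R = -492$ ($R = -438 + 6 \left(\left(-3\right) 3\right) = -438 + 6 \left(-9\right) = -438 - 54 = -492$)
$\left(-1764 + 178\right) \left(2110 + 80\right) - R = \left(-1764 + 178\right) \left(2110 + 80\right) - -492 = \left(-1586\right) 2190 + 492 = -3473340 + 492 = -3472848$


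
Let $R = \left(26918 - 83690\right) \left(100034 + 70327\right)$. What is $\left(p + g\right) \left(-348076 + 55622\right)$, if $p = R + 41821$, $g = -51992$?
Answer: $2828540472163802$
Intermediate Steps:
$R = -9671734692$ ($R = \left(-56772\right) 170361 = -9671734692$)
$p = -9671692871$ ($p = -9671734692 + 41821 = -9671692871$)
$\left(p + g\right) \left(-348076 + 55622\right) = \left(-9671692871 - 51992\right) \left(-348076 + 55622\right) = \left(-9671744863\right) \left(-292454\right) = 2828540472163802$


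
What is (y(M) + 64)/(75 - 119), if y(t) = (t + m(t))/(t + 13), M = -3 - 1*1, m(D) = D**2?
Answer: -49/33 ≈ -1.4848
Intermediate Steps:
M = -4 (M = -3 - 1 = -4)
y(t) = (t + t**2)/(13 + t) (y(t) = (t + t**2)/(t + 13) = (t + t**2)/(13 + t))
(y(M) + 64)/(75 - 119) = (-4*(1 - 4)/(13 - 4) + 64)/(75 - 119) = (-4*(-3)/9 + 64)/(-44) = (-4*1/9*(-3) + 64)*(-1/44) = (4/3 + 64)*(-1/44) = (196/3)*(-1/44) = -49/33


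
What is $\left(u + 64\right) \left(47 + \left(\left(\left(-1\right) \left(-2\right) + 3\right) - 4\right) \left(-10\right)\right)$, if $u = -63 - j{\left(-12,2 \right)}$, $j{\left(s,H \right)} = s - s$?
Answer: $37$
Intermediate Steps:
$j{\left(s,H \right)} = 0$
$u = -63$ ($u = -63 - 0 = -63 + 0 = -63$)
$\left(u + 64\right) \left(47 + \left(\left(\left(-1\right) \left(-2\right) + 3\right) - 4\right) \left(-10\right)\right) = \left(-63 + 64\right) \left(47 + \left(\left(\left(-1\right) \left(-2\right) + 3\right) - 4\right) \left(-10\right)\right) = 1 \left(47 + \left(\left(2 + 3\right) - 4\right) \left(-10\right)\right) = 1 \left(47 + \left(5 - 4\right) \left(-10\right)\right) = 1 \left(47 + 1 \left(-10\right)\right) = 1 \left(47 - 10\right) = 1 \cdot 37 = 37$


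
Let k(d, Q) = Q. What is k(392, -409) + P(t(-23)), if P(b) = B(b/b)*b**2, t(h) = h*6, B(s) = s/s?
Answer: 18635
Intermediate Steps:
B(s) = 1
t(h) = 6*h
P(b) = b**2 (P(b) = 1*b**2 = b**2)
k(392, -409) + P(t(-23)) = -409 + (6*(-23))**2 = -409 + (-138)**2 = -409 + 19044 = 18635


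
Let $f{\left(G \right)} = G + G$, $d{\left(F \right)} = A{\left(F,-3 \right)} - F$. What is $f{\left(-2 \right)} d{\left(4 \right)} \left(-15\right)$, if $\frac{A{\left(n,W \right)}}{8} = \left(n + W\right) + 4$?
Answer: $2160$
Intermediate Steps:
$A{\left(n,W \right)} = 32 + 8 W + 8 n$ ($A{\left(n,W \right)} = 8 \left(\left(n + W\right) + 4\right) = 8 \left(\left(W + n\right) + 4\right) = 8 \left(4 + W + n\right) = 32 + 8 W + 8 n$)
$d{\left(F \right)} = 8 + 7 F$ ($d{\left(F \right)} = \left(32 + 8 \left(-3\right) + 8 F\right) - F = \left(32 - 24 + 8 F\right) - F = \left(8 + 8 F\right) - F = 8 + 7 F$)
$f{\left(G \right)} = 2 G$
$f{\left(-2 \right)} d{\left(4 \right)} \left(-15\right) = 2 \left(-2\right) \left(8 + 7 \cdot 4\right) \left(-15\right) = - 4 \left(8 + 28\right) \left(-15\right) = \left(-4\right) 36 \left(-15\right) = \left(-144\right) \left(-15\right) = 2160$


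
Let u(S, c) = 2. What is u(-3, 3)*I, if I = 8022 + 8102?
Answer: 32248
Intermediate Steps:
I = 16124
u(-3, 3)*I = 2*16124 = 32248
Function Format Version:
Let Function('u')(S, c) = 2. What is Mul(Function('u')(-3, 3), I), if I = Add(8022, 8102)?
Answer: 32248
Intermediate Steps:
I = 16124
Mul(Function('u')(-3, 3), I) = Mul(2, 16124) = 32248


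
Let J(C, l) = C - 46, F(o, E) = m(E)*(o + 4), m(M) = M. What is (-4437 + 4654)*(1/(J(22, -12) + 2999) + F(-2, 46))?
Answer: 8484731/425 ≈ 19964.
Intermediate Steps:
F(o, E) = E*(4 + o) (F(o, E) = E*(o + 4) = E*(4 + o))
J(C, l) = -46 + C
(-4437 + 4654)*(1/(J(22, -12) + 2999) + F(-2, 46)) = (-4437 + 4654)*(1/((-46 + 22) + 2999) + 46*(4 - 2)) = 217*(1/(-24 + 2999) + 46*2) = 217*(1/2975 + 92) = 217*(273701/2975) = 8484731/425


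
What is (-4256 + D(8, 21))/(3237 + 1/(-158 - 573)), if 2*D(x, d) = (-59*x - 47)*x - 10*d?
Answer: -4705447/2366246 ≈ -1.9886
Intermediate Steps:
D(x, d) = -5*d + x*(-47 - 59*x)/2 (D(x, d) = ((-59*x - 47)*x - 10*d)/2 = ((-47 - 59*x)*x - 10*d)/2 = (x*(-47 - 59*x) - 10*d)/2 = (-10*d + x*(-47 - 59*x))/2 = -5*d + x*(-47 - 59*x)/2)
(-4256 + D(8, 21))/(3237 + 1/(-158 - 573)) = (-4256 + (-5*21 - 59/2*8**2 - 47/2*8))/(3237 + 1/(-158 - 573)) = (-4256 + (-105 - 59/2*64 - 188))/(3237 + 1/(-731)) = (-4256 + (-105 - 1888 - 188))/(3237 - 1/731) = (-4256 - 2181)/(2366246/731) = -6437*731/2366246 = -4705447/2366246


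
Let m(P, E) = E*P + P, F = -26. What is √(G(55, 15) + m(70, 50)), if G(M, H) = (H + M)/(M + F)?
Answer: 20*√7511/29 ≈ 59.770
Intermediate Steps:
G(M, H) = (H + M)/(-26 + M) (G(M, H) = (H + M)/(M - 26) = (H + M)/(-26 + M))
m(P, E) = P + E*P
√(G(55, 15) + m(70, 50)) = √((15 + 55)/(-26 + 55) + 70*(1 + 50)) = √(70/29 + 70*51) = √((1/29)*70 + 3570) = √(70/29 + 3570) = √(103600/29) = 20*√7511/29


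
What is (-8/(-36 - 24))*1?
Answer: 2/15 ≈ 0.13333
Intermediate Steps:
(-8/(-36 - 24))*1 = (-8/(-60))*1 = -1/60*(-8)*1 = (2/15)*1 = 2/15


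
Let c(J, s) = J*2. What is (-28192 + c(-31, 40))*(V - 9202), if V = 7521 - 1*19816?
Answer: 607376238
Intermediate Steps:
c(J, s) = 2*J
V = -12295 (V = 7521 - 19816 = -12295)
(-28192 + c(-31, 40))*(V - 9202) = (-28192 + 2*(-31))*(-12295 - 9202) = (-28192 - 62)*(-21497) = -28254*(-21497) = 607376238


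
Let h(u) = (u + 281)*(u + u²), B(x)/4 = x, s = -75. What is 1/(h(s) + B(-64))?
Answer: 1/1143044 ≈ 8.7486e-7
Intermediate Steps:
B(x) = 4*x
h(u) = (281 + u)*(u + u²)
1/(h(s) + B(-64)) = 1/(-75*(281 + (-75)² + 282*(-75)) + 4*(-64)) = 1/(-75*(281 + 5625 - 21150) - 256) = 1/(-75*(-15244) - 256) = 1/(1143300 - 256) = 1/1143044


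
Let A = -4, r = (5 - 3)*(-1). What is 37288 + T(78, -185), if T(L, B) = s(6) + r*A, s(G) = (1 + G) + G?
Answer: 37309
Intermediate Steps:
r = -2 (r = 2*(-1) = -2)
s(G) = 1 + 2*G
T(L, B) = 21 (T(L, B) = (1 + 2*6) - 2*(-4) = (1 + 12) + 8 = 13 + 8 = 21)
37288 + T(78, -185) = 37288 + 21 = 37309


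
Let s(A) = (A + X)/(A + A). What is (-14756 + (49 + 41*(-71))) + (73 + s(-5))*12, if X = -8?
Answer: -83632/5 ≈ -16726.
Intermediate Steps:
s(A) = (-8 + A)/(2*A) (s(A) = (A - 8)/(A + A) = (-8 + A)/((2*A)) = (-8 + A)*(1/(2*A)) = (-8 + A)/(2*A))
(-14756 + (49 + 41*(-71))) + (73 + s(-5))*12 = (-14756 + (49 + 41*(-71))) + (73 + (1/2)*(-8 - 5)/(-5))*12 = (-14756 + (49 - 2911)) + (73 + (1/2)*(-1/5)*(-13))*12 = (-14756 - 2862) + (73 + 13/10)*12 = -17618 + (743/10)*12 = -17618 + 4458/5 = -83632/5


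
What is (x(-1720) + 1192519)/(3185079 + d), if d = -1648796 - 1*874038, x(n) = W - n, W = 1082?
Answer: 1195321/662245 ≈ 1.8050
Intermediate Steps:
x(n) = 1082 - n
d = -2522834 (d = -1648796 - 874038 = -2522834)
(x(-1720) + 1192519)/(3185079 + d) = ((1082 - 1*(-1720)) + 1192519)/(3185079 - 2522834) = ((1082 + 1720) + 1192519)/662245 = (2802 + 1192519)*(1/662245) = 1195321*(1/662245) = 1195321/662245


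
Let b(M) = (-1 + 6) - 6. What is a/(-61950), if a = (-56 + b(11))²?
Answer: -1083/20650 ≈ -0.052446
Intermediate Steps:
b(M) = -1 (b(M) = 5 - 6 = -1)
a = 3249 (a = (-56 - 1)² = (-57)² = 3249)
a/(-61950) = 3249/(-61950) = 3249*(-1/61950) = -1083/20650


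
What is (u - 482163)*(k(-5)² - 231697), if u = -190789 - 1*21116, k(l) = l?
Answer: 160796121696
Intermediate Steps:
u = -211905 (u = -190789 - 21116 = -211905)
(u - 482163)*(k(-5)² - 231697) = (-211905 - 482163)*((-5)² - 231697) = -694068*(25 - 231697) = -694068*(-231672) = 160796121696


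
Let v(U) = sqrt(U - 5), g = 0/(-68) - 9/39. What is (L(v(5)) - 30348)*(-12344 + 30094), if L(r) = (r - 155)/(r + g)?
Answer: -1580264750/3 ≈ -5.2675e+8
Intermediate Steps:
g = -3/13 (g = 0*(-1/68) - 9*1/39 = 0 - 3/13 = -3/13 ≈ -0.23077)
v(U) = sqrt(-5 + U)
L(r) = (-155 + r)/(-3/13 + r) (L(r) = (r - 155)/(r - 3/13) = (-155 + r)/(-3/13 + r))
(L(v(5)) - 30348)*(-12344 + 30094) = (13*(-155 + sqrt(-5 + 5))/(-3 + 13*sqrt(-5 + 5)) - 30348)*(-12344 + 30094) = (13*(-155 + sqrt(0))/(-3 + 13*sqrt(0)) - 30348)*17750 = (13*(-155 + 0)/(-3 + 13*0) - 30348)*17750 = (13*(-155)/(-3 + 0) - 30348)*17750 = (13*(-155)/(-3) - 30348)*17750 = (13*(-1/3)*(-155) - 30348)*17750 = (2015/3 - 30348)*17750 = -89029/3*17750 = -1580264750/3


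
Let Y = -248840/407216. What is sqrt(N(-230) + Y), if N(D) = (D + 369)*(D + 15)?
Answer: 15*I*sqrt(344151221610)/50902 ≈ 172.87*I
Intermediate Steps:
Y = -31105/50902 (Y = -248840*1/407216 = -31105/50902 ≈ -0.61108)
N(D) = (15 + D)*(369 + D) (N(D) = (369 + D)*(15 + D) = (15 + D)*(369 + D))
sqrt(N(-230) + Y) = sqrt((5535 + (-230)**2 + 384*(-230)) - 31105/50902) = sqrt((5535 + 52900 - 88320) - 31105/50902) = sqrt(-29885 - 31105/50902) = sqrt(-1521237375/50902) = 15*I*sqrt(344151221610)/50902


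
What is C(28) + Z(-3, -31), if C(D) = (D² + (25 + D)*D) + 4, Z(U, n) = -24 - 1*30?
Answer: 2218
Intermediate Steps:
Z(U, n) = -54 (Z(U, n) = -24 - 30 = -54)
C(D) = 4 + D² + D*(25 + D) (C(D) = (D² + D*(25 + D)) + 4 = 4 + D² + D*(25 + D))
C(28) + Z(-3, -31) = (4 + 2*28² + 25*28) - 54 = (4 + 2*784 + 700) - 54 = (4 + 1568 + 700) - 54 = 2272 - 54 = 2218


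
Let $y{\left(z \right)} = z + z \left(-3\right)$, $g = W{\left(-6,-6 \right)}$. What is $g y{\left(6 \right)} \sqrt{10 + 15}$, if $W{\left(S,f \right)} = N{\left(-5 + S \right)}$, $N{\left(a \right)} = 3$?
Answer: $-180$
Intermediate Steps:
$W{\left(S,f \right)} = 3$
$g = 3$
$y{\left(z \right)} = - 2 z$ ($y{\left(z \right)} = z - 3 z = - 2 z$)
$g y{\left(6 \right)} \sqrt{10 + 15} = 3 \left(\left(-2\right) 6\right) \sqrt{10 + 15} = 3 \left(-12\right) \sqrt{25} = \left(-36\right) 5 = -180$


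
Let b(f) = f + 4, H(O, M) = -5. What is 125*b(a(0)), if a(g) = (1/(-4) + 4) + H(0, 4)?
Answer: 1375/4 ≈ 343.75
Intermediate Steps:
a(g) = -5/4 (a(g) = (1/(-4) + 4) - 5 = (-1/4 + 4) - 5 = 15/4 - 5 = -5/4)
b(f) = 4 + f
125*b(a(0)) = 125*(4 - 5/4) = 125*(11/4) = 1375/4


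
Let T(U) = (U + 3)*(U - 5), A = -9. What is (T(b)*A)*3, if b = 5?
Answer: 0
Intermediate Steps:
T(U) = (-5 + U)*(3 + U) (T(U) = (3 + U)*(-5 + U) = (-5 + U)*(3 + U))
(T(b)*A)*3 = ((-15 + 5² - 2*5)*(-9))*3 = ((-15 + 25 - 10)*(-9))*3 = (0*(-9))*3 = 0*3 = 0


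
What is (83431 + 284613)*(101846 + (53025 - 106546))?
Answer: 17785726300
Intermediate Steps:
(83431 + 284613)*(101846 + (53025 - 106546)) = 368044*(101846 - 53521) = 368044*48325 = 17785726300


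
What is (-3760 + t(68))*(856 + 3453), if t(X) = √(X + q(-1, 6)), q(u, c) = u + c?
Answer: -16201840 + 4309*√73 ≈ -1.6165e+7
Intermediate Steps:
q(u, c) = c + u
t(X) = √(5 + X) (t(X) = √(X + (6 - 1)) = √(X + 5) = √(5 + X))
(-3760 + t(68))*(856 + 3453) = (-3760 + √(5 + 68))*(856 + 3453) = (-3760 + √73)*4309 = -16201840 + 4309*√73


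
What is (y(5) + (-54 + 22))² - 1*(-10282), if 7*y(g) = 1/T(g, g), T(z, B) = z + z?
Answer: 55394921/4900 ≈ 11305.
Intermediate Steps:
T(z, B) = 2*z
y(g) = 1/(14*g) (y(g) = 1/(7*((2*g))) = (1/(2*g))/7 = 1/(14*g))
(y(5) + (-54 + 22))² - 1*(-10282) = ((1/14)/5 + (-54 + 22))² - 1*(-10282) = ((1/14)*(⅕) - 32)² + 10282 = (1/70 - 32)² + 10282 = (-2239/70)² + 10282 = 5013121/4900 + 10282 = 55394921/4900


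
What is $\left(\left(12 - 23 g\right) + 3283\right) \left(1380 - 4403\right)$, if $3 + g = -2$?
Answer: $-10308430$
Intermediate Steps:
$g = -5$ ($g = -3 - 2 = -5$)
$\left(\left(12 - 23 g\right) + 3283\right) \left(1380 - 4403\right) = \left(\left(12 - -115\right) + 3283\right) \left(1380 - 4403\right) = \left(\left(12 + 115\right) + 3283\right) \left(-3023\right) = \left(127 + 3283\right) \left(-3023\right) = 3410 \left(-3023\right) = -10308430$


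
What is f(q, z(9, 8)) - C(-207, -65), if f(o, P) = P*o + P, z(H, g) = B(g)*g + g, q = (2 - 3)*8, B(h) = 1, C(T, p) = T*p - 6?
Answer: -13561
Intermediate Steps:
C(T, p) = -6 + T*p
q = -8 (q = -1*8 = -8)
z(H, g) = 2*g (z(H, g) = 1*g + g = g + g = 2*g)
f(o, P) = P + P*o
f(q, z(9, 8)) - C(-207, -65) = (2*8)*(1 - 8) - (-6 - 207*(-65)) = 16*(-7) - (-6 + 13455) = -112 - 1*13449 = -112 - 13449 = -13561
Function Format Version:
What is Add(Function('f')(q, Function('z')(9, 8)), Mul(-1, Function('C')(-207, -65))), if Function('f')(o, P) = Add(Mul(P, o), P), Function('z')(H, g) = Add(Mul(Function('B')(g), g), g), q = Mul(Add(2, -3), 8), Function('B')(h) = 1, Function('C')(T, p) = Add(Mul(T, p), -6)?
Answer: -13561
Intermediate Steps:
Function('C')(T, p) = Add(-6, Mul(T, p))
q = -8 (q = Mul(-1, 8) = -8)
Function('z')(H, g) = Mul(2, g) (Function('z')(H, g) = Add(Mul(1, g), g) = Add(g, g) = Mul(2, g))
Function('f')(o, P) = Add(P, Mul(P, o))
Add(Function('f')(q, Function('z')(9, 8)), Mul(-1, Function('C')(-207, -65))) = Add(Mul(Mul(2, 8), Add(1, -8)), Mul(-1, Add(-6, Mul(-207, -65)))) = Add(Mul(16, -7), Mul(-1, Add(-6, 13455))) = Add(-112, Mul(-1, 13449)) = Add(-112, -13449) = -13561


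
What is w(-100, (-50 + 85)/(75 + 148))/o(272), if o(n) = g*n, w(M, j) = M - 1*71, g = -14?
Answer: 171/3808 ≈ 0.044905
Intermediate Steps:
w(M, j) = -71 + M (w(M, j) = M - 71 = -71 + M)
o(n) = -14*n
w(-100, (-50 + 85)/(75 + 148))/o(272) = (-71 - 100)/((-14*272)) = -171/(-3808) = -171*(-1/3808) = 171/3808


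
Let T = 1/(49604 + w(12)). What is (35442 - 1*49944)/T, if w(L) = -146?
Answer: -717239916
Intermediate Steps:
T = 1/49458 (T = 1/(49604 - 146) = 1/49458 ≈ 2.0219e-5)
(35442 - 1*49944)/T = (35442 - 1*49944)/(1/49458) = (35442 - 49944)*49458 = -14502*49458 = -717239916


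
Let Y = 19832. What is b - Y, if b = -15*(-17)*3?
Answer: -19067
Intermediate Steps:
b = 765 (b = 255*3 = 765)
b - Y = 765 - 1*19832 = 765 - 19832 = -19067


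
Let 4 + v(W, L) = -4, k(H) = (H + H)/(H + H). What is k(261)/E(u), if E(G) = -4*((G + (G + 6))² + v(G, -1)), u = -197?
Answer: -1/602144 ≈ -1.6607e-6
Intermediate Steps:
k(H) = 1 (k(H) = (2*H)/((2*H)) = (2*H)*(1/(2*H)) = 1)
v(W, L) = -8 (v(W, L) = -4 - 4 = -8)
E(G) = 32 - 4*(6 + 2*G)² (E(G) = -4*((G + (G + 6))² - 8) = -4*((G + (6 + G))² - 8) = -4*((6 + 2*G)² - 8) = -4*(-8 + (6 + 2*G)²) = 32 - 4*(6 + 2*G)²)
k(261)/E(u) = 1/(32 - 16*(3 - 197)²) = 1/(32 - 16*(-194)²) = 1/(32 - 16*37636) = 1/(32 - 602176) = 1/(-602144) = 1*(-1/602144) = -1/602144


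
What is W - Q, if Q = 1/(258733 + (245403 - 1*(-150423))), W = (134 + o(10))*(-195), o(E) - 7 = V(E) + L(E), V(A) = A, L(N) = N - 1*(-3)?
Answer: -20932796821/654559 ≈ -31980.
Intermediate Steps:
L(N) = 3 + N (L(N) = N + 3 = 3 + N)
o(E) = 10 + 2*E (o(E) = 7 + (E + (3 + E)) = 7 + (3 + 2*E) = 10 + 2*E)
W = -31980 (W = (134 + (10 + 2*10))*(-195) = (134 + (10 + 20))*(-195) = (134 + 30)*(-195) = 164*(-195) = -31980)
Q = 1/654559 (Q = 1/(258733 + (245403 + 150423)) = 1/(258733 + 395826) = 1/654559 ≈ 1.5277e-6)
W - Q = -31980 - 1*1/654559 = -31980 - 1/654559 = -20932796821/654559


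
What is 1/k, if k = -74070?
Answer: -1/74070 ≈ -1.3501e-5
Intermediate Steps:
1/k = 1/(-74070) = -1/74070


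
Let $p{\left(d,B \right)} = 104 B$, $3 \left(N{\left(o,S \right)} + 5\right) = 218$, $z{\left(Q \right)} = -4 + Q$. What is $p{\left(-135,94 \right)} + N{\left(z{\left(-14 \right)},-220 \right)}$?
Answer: $\frac{29531}{3} \approx 9843.7$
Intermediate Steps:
$N{\left(o,S \right)} = \frac{203}{3}$ ($N{\left(o,S \right)} = -5 + \frac{1}{3} \cdot 218 = -5 + \frac{218}{3} = \frac{203}{3}$)
$p{\left(-135,94 \right)} + N{\left(z{\left(-14 \right)},-220 \right)} = 104 \cdot 94 + \frac{203}{3} = 9776 + \frac{203}{3} = \frac{29531}{3}$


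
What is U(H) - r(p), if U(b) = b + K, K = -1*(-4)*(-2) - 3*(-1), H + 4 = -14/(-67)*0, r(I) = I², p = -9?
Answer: -90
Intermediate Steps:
H = -4 (H = -4 - 14/(-67)*0 = -4 - 14*(-1/67)*0 = -4 + (14/67)*0 = -4 + 0 = -4)
K = -5 (K = 4*(-2) + 3 = -8 + 3 = -5)
U(b) = -5 + b (U(b) = b - 5 = -5 + b)
U(H) - r(p) = (-5 - 4) - 1*(-9)² = -9 - 1*81 = -9 - 81 = -90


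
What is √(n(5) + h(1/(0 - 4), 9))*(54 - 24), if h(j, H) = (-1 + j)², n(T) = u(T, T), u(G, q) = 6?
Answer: 165/2 ≈ 82.500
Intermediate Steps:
n(T) = 6
√(n(5) + h(1/(0 - 4), 9))*(54 - 24) = √(6 + (-1 + 1/(0 - 4))²)*(54 - 24) = √(6 + (-1 + 1/(-4))²)*30 = √(6 + (-1 - ¼)²)*30 = √(6 + (-5/4)²)*30 = √(6 + 25/16)*30 = √(121/16)*30 = (11/4)*30 = 165/2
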